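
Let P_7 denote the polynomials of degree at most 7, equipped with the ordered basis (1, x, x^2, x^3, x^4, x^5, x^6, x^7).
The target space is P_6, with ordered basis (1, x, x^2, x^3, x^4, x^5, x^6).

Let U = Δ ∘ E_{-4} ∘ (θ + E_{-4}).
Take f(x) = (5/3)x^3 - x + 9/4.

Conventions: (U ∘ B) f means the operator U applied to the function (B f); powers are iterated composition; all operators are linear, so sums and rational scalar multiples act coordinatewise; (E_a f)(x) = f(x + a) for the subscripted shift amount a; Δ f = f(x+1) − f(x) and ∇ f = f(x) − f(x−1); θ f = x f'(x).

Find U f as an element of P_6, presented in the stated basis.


θ f = 5x^3 - x
E_{-4} f = (5/3)x^3 - 20x^2 + 79x - 1205/12
(θ + E_{-4}) f = (20/3)x^3 - 20x^2 + 78x - 1205/12
E_{-4} (θ + E_{-4}) f = (20/3)x^3 - 100x^2 + 558x - 13909/12
Δ E_{-4} (θ + E_{-4}) f = 20x^2 - 180x + 1394/3

the result is g(x) = 20x^2 - 180x + 1394/3


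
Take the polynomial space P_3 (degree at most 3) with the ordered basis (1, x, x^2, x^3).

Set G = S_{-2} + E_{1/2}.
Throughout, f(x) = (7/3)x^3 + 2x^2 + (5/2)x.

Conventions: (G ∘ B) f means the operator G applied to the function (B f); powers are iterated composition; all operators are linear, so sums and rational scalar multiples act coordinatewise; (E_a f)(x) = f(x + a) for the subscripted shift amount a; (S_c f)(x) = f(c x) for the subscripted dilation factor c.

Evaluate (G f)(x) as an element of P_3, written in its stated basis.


the result is g(x) = -(49/3)x^3 + (27/2)x^2 + (5/4)x + 49/24

S_{-2} f = -(56/3)x^3 + 8x^2 - 5x
E_{1/2} f = (7/3)x^3 + (11/2)x^2 + (25/4)x + 49/24
(S_{-2} + E_{1/2}) f = -(49/3)x^3 + (27/2)x^2 + (5/4)x + 49/24


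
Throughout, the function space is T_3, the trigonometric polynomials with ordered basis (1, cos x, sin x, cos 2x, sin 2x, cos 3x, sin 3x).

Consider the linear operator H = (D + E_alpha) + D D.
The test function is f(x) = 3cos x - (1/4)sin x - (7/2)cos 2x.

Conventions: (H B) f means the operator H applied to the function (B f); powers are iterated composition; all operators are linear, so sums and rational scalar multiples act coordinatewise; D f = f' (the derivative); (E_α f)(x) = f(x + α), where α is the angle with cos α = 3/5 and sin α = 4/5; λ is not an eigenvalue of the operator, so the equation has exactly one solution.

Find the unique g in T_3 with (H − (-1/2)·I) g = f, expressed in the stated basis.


g(x) = (3/13)cos x + (43/26)sin x + (1323/2305)cos 2x - (1036/2305)sin 2x

write g with unknown coordinates in the stated basis and equate coefficients in (H − (-1/2)·I) g = f
solving from the highest basis element down gives g = (3/13)cos x + (43/26)sin x + (1323/2305)cos 2x - (1036/2305)sin 2x
check: H g = (75/26)cos x - (14/13)sin x - (8729/2305)cos 2x + (518/2305)sin 2x
so H g − (-1/2)·g = 3cos x - (1/4)sin x - (7/2)cos 2x = f ✓


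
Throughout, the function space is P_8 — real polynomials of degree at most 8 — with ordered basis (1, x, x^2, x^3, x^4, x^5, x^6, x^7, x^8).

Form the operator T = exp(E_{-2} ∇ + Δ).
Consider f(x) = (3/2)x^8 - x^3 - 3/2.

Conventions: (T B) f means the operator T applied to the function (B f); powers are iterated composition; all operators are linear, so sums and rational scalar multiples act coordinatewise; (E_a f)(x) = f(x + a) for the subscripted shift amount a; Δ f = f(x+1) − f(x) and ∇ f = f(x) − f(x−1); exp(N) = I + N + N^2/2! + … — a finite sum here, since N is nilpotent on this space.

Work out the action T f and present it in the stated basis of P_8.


the image equals g(x) = (3/2)x^8 + 24x^7 + 336x^5 + 6720x^4 - 19825x^3 + 21162x^2 + 178128x - 524075/2

order-1 term: 24x^7 - 168x^6 + 1680x^5 - 6720x^4 + 17808x^3 - 27894x^2 + 24732x - 9476
order-2 term: 168x^6 - 2016x^5 + 21840x^4 - 120960x^3 + 436128x^2 - 862860x + 732216
order-3 term: 672x^5 - 10080x^4 + 107520x^3 - 604800x^2 + 1934016x - 2608712
order-4 term: 1680x^4 - 26880x^3 + 255360x^2 - 1182720x + 2306304
order-5 term: 2688x^3 - 40320x^2 + 295680x - 806400
order-6 term: 2688x^2 - 32256x + 134400
order-7 term: 1536x - 10752
order-8 term: 384
the series for exp(E_{-2} ∇ + Δ) f terminates at order 8
exp(E_{-2} ∇ + Δ) f = (3/2)x^8 + 24x^7 + 336x^5 + 6720x^4 - 19825x^3 + 21162x^2 + 178128x - 524075/2


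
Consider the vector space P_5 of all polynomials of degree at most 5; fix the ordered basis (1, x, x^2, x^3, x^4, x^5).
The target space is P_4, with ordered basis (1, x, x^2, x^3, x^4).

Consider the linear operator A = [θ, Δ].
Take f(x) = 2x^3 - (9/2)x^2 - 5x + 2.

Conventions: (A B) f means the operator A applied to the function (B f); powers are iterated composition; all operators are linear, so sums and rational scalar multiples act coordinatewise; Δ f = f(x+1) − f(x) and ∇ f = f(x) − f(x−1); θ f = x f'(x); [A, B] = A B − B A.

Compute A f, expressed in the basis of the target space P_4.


the result is g(x) = -6x^2 - 3x + 8

Δ f = 6x^2 - 3x - 15/2
θ Δ f = 12x^2 - 3x
θ f = 6x^3 - 9x^2 - 5x
Δ θ f = 18x^2 - 8
[θ, Δ] f = -6x^2 - 3x + 8


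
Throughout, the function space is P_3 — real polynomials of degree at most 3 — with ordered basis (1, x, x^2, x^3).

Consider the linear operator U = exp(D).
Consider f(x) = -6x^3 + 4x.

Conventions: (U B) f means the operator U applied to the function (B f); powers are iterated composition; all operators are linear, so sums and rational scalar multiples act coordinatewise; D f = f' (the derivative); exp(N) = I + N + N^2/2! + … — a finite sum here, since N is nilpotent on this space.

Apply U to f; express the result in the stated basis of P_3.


order-1 term: -18x^2 + 4
order-2 term: -18x
order-3 term: -6
the series for exp(D) f terminates at order 3
exp(D) f = -6x^3 - 18x^2 - 14x - 2

the image equals g(x) = -6x^3 - 18x^2 - 14x - 2


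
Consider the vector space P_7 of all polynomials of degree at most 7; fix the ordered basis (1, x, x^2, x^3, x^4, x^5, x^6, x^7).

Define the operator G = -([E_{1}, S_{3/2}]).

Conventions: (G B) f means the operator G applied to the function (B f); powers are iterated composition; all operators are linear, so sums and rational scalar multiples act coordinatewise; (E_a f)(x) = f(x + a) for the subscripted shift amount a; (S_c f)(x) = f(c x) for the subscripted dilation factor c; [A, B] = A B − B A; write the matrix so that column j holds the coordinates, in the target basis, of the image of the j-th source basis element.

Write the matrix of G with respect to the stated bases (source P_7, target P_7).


image of 1: 0
image of x: -1/2
image of x^2: -(3/2)x - 5/4
image of x^3: -(27/8)x^2 - (45/8)x - 19/8
image of x^4: -(27/4)x^3 - (135/8)x^2 - (57/4)x - 65/16
image of x^5: -(405/32)x^4 - (675/16)x^3 - (855/16)x^2 - (975/32)x - 211/32
image of x^6: -(729/32)x^5 - (6075/64)x^4 - (2565/16)x^3 - (8775/64)x^2 - (1899/32)x - 665/64
image of x^7: -(5103/128)x^6 - (25515/128)x^5 - (53865/128)x^4 - (61425/128)x^3 - (39879/128)x^2 - (13965/128)x - 2059/128
each image's coordinates form column j of the matrix

the matrix is [[0, -1/2, -5/4, -19/8, -65/16, -211/32, -665/64, -2059/128]; [0, 0, -3/2, -45/8, -57/4, -975/32, -1899/32, -13965/128]; [0, 0, 0, -27/8, -135/8, -855/16, -8775/64, -39879/128]; [0, 0, 0, 0, -27/4, -675/16, -2565/16, -61425/128]; [0, 0, 0, 0, 0, -405/32, -6075/64, -53865/128]; [0, 0, 0, 0, 0, 0, -729/32, -25515/128]; [0, 0, 0, 0, 0, 0, 0, -5103/128]; [0, 0, 0, 0, 0, 0, 0, 0]] (rows listed top to bottom)


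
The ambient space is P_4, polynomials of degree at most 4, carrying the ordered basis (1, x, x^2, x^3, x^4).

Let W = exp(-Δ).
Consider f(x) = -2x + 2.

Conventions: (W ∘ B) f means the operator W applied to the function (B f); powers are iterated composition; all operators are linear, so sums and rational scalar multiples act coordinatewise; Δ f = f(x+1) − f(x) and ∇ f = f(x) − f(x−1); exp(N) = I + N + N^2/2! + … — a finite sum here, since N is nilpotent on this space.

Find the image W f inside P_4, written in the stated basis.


the result is g(x) = -2x + 4

order-1 term: 2
the series for exp(-Δ) f terminates at order 1
exp(-Δ) f = -2x + 4


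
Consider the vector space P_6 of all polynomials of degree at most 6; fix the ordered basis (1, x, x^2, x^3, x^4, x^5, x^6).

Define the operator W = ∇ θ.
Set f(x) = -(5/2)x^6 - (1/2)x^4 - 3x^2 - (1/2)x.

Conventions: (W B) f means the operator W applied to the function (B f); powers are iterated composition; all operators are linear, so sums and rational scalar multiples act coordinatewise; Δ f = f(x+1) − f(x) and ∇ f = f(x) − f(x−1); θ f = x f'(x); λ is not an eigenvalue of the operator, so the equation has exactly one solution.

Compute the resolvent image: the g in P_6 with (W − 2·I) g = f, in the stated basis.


write g with unknown coordinates in the stated basis and equate coefficients in (W − 2·I) g = f
solving from the highest basis element down gives g = (5/4)x^6 + (45/2)x^5 + (901/4)x^4 + (2629/2)x^3 + 3720x^2 + (12273/4)x - 4897/8
check: W g = 45x^5 + 450x^4 + 2629x^3 + 7437x^2 + 6136x - 4897/4
so W g − 2·g = -(5/2)x^6 - (1/2)x^4 - 3x^2 - (1/2)x = f ✓

g(x) = (5/4)x^6 + (45/2)x^5 + (901/4)x^4 + (2629/2)x^3 + 3720x^2 + (12273/4)x - 4897/8


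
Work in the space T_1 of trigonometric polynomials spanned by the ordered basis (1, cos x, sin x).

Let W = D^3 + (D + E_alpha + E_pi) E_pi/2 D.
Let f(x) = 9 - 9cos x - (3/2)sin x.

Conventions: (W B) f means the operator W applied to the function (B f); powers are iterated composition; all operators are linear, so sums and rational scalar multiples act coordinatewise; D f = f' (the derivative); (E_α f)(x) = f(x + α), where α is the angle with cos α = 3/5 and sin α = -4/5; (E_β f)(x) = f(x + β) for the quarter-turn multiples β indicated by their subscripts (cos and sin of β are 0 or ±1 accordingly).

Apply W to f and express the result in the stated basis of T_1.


D f = -(3/2)cos x + 9sin x
D D f = 9cos x + (3/2)sin x
D D D f = (3/2)cos x - 9sin x
D f = -(3/2)cos x + 9sin x
E_pi/2 D f = 9cos x + (3/2)sin x
D (E_pi/2 D) f = (3/2)cos x - 9sin x
E_alpha (E_pi/2 D) f = (21/5)cos x + (81/10)sin x
E_pi (E_pi/2 D) f = -9cos x - (3/2)sin x
(D + E_alpha + E_pi) (E_pi/2 D) f = -(33/10)cos x - (12/5)sin x
(D^3 + (D + E_alpha + E_pi) E_pi/2 D) f = -(9/5)cos x - (57/5)sin x

the image equals g(x) = -(9/5)cos x - (57/5)sin x


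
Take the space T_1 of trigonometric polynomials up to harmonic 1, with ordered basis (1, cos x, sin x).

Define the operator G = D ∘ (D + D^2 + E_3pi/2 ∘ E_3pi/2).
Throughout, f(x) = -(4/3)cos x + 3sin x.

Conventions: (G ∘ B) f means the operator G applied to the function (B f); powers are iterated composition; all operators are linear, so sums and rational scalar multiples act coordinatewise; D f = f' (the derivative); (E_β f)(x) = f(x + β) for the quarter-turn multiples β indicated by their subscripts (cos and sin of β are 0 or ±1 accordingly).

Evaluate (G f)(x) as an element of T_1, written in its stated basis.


the result is g(x) = -(14/3)cos x - (17/3)sin x

D f = 3cos x + (4/3)sin x
D f = 3cos x + (4/3)sin x
D D f = (4/3)cos x - 3sin x
E_3pi/2 f = -3cos x - (4/3)sin x
E_3pi/2 E_3pi/2 f = (4/3)cos x - 3sin x
(D + D^2 + E_3pi/2 ∘ E_3pi/2) f = (17/3)cos x - (14/3)sin x
D (D + D^2 + E_3pi/2 ∘ E_3pi/2) f = -(14/3)cos x - (17/3)sin x


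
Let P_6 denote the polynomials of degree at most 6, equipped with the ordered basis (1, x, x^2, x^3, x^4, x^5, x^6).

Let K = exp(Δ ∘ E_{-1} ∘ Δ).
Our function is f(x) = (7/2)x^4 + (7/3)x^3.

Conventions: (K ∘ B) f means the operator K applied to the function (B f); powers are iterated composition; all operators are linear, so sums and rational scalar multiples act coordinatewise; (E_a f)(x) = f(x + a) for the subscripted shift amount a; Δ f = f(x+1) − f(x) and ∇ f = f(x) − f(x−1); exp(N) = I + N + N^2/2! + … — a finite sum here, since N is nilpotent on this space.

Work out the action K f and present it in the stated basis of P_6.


g(x) = (7/2)x^4 + (7/3)x^3 + 42x^2 + 14x + 49

order-1 term: 42x^2 + 14x + 7
order-2 term: 42
the series for exp(Δ ∘ E_{-1} ∘ Δ) f terminates at order 2
exp(Δ ∘ E_{-1} ∘ Δ) f = (7/2)x^4 + (7/3)x^3 + 42x^2 + 14x + 49


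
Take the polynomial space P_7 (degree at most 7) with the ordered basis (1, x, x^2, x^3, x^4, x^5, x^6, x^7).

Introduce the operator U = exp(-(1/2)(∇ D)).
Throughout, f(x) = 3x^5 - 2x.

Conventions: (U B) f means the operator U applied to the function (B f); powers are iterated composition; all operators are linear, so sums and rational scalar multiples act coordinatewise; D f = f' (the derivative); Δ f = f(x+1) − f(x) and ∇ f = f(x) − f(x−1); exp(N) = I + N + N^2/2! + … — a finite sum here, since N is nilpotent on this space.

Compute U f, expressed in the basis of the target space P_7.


order-1 term: -30x^3 + 45x^2 - 30x + 15/2
order-2 term: 45x - 45
the series for exp(-(1/2)(∇ D)) f terminates at order 2
exp(-(1/2)(∇ D)) f = 3x^5 - 30x^3 + 45x^2 + 13x - 75/2

the image equals g(x) = 3x^5 - 30x^3 + 45x^2 + 13x - 75/2


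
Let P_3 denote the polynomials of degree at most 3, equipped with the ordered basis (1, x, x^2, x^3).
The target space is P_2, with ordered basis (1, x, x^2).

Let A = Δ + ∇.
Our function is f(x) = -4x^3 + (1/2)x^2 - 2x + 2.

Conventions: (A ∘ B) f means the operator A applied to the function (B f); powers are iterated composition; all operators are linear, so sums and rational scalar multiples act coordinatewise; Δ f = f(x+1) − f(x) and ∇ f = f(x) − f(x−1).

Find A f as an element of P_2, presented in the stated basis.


the result is g(x) = -24x^2 + 2x - 12

Δ f = -12x^2 - 11x - 11/2
∇ f = -12x^2 + 13x - 13/2
(Δ + ∇) f = -24x^2 + 2x - 12


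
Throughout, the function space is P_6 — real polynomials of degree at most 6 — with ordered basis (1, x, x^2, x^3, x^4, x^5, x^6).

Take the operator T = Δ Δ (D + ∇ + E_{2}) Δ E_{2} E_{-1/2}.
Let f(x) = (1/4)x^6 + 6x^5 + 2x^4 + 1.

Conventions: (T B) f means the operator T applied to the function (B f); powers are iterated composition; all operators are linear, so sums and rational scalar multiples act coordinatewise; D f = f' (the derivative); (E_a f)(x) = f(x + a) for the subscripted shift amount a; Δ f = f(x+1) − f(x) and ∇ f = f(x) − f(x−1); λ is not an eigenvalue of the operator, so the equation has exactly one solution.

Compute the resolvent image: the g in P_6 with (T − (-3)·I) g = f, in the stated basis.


the image equals g(x) = (1/12)x^6 + 2x^5 + (2/3)x^4 - (10/3)x^3 - 110x^2 - (5567/6)x - 12407/6

write g with unknown coordinates in the stated basis and equate coefficients in (T − (-3)·I) g = f
solving from the highest basis element down gives g = (1/12)x^6 + 2x^5 + (2/3)x^4 - (10/3)x^3 - 110x^2 - (5567/6)x - 12407/6
check: T g = 10x^3 + 330x^2 + (5567/2)x + 12409/2
so T g − (-3)·g = (1/4)x^6 + 6x^5 + 2x^4 + 1 = f ✓


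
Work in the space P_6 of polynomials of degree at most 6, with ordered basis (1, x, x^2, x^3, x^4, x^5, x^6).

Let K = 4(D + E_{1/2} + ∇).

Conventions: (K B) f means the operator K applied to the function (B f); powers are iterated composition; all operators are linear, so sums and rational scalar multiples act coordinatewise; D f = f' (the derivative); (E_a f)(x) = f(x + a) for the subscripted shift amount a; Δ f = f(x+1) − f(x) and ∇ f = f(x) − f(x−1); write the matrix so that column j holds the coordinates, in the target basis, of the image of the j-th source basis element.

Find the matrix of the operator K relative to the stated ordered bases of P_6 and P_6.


image of 1: 4
image of x: 4x + 10
image of x^2: 4x^2 + 20x - 3
image of x^3: 4x^3 + 30x^2 - 9x + 9/2
image of x^4: 4x^4 + 40x^3 - 18x^2 + 18x - 15/4
image of x^5: 4x^5 + 50x^4 - 30x^3 + 45x^2 - (75/4)x + 33/8
image of x^6: 4x^6 + 60x^5 - 45x^4 + 90x^3 - (225/4)x^2 + (99/4)x - 63/16
each image's coordinates form column j of the matrix

the matrix is [[4, 10, -3, 9/2, -15/4, 33/8, -63/16]; [0, 4, 20, -9, 18, -75/4, 99/4]; [0, 0, 4, 30, -18, 45, -225/4]; [0, 0, 0, 4, 40, -30, 90]; [0, 0, 0, 0, 4, 50, -45]; [0, 0, 0, 0, 0, 4, 60]; [0, 0, 0, 0, 0, 0, 4]] (rows listed top to bottom)


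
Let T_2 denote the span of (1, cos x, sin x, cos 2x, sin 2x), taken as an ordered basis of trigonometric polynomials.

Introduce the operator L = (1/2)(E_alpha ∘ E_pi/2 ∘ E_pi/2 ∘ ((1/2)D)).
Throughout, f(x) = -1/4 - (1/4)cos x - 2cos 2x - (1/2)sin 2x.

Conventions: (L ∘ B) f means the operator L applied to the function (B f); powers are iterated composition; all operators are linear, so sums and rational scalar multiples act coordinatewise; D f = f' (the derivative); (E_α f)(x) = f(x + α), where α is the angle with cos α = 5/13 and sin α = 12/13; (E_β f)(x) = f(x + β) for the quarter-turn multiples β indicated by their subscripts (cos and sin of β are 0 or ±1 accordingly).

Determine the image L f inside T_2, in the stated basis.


the image equals g(x) = -(3/52)cos x - (5/208)sin x + (599/676)cos 2x - (89/169)sin 2x

D f = (1/4)sin x - cos 2x + 4sin 2x
((1/2)D) f = (1/8)sin x - (1/2)cos 2x + 2sin 2x
E_pi/2 ((1/2)D) f = (1/8)cos x + (1/2)cos 2x - 2sin 2x
E_pi/2 E_pi/2 ((1/2)D) f = -(1/8)sin x - (1/2)cos 2x + 2sin 2x
E_alpha (E_pi/2 ∘ E_pi/2) ((1/2)D) f = -(3/26)cos x - (5/104)sin x + (599/338)cos 2x - (178/169)sin 2x
((1/2)(E_alpha ∘ E_pi/2 ∘ E_pi/2 ∘ ((1/2)D))) f = -(3/52)cos x - (5/208)sin x + (599/676)cos 2x - (89/169)sin 2x


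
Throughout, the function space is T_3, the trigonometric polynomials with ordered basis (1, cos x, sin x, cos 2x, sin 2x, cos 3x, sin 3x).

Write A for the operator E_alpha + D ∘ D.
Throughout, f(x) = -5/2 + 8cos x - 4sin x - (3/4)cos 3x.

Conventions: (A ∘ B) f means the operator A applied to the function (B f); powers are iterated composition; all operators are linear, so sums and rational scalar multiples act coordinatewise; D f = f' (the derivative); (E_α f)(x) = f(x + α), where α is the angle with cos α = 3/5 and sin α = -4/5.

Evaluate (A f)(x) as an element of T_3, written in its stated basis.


E_alpha f = -5/2 + 8cos x + 4sin x + (351/500)cos 3x - (33/125)sin 3x
D f = -4cos x - 8sin x + (9/4)sin 3x
D D f = -8cos x + 4sin x + (27/4)cos 3x
(E_alpha + D ∘ D) f = -5/2 + 8sin x + (1863/250)cos 3x - (33/125)sin 3x

g(x) = -5/2 + 8sin x + (1863/250)cos 3x - (33/125)sin 3x


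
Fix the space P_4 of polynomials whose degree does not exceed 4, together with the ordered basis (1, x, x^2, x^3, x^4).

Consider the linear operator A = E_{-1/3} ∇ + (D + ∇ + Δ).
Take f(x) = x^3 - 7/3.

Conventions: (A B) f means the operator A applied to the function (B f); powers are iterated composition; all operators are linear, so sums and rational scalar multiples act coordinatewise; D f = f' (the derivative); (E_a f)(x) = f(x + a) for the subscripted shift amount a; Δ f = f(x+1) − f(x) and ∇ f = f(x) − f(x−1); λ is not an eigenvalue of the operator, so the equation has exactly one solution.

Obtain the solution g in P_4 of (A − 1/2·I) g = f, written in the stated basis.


the image equals g(x) = -2x^3 - 48x^2 - 748x - 17510/3

write g with unknown coordinates in the stated basis and equate coefficients in (A − 1/2·I) g = f
solving from the highest basis element down gives g = -2x^3 - 48x^2 - 748x - 17510/3
check: A g = -24x^2 - 374x - 8762/3
so A g − 1/2·g = x^3 - 7/3 = f ✓


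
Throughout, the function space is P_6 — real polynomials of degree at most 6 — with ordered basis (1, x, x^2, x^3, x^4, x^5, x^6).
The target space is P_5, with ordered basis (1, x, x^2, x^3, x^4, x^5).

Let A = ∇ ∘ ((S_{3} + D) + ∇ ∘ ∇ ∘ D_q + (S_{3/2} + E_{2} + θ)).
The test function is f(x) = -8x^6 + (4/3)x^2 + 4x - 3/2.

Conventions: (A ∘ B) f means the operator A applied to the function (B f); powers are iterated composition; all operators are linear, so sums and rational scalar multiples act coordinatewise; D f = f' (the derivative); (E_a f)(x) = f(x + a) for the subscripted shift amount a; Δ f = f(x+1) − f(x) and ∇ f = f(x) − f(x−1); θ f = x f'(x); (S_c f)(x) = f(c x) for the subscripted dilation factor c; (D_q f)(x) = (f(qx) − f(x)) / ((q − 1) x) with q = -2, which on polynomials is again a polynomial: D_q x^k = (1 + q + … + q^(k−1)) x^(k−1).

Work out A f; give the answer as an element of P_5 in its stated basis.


S_{3} f = -5832x^6 + 12x^2 + 12x - 3/2
D f = -48x^5 + (8/3)x + 4
(S_{3} + D) f = -5832x^6 - 48x^5 + 12x^2 + (44/3)x + 5/2
D_q f = 168x^5 - (4/3)x + 4
∇ D_q f = 840x^4 - 1680x^3 + 1680x^2 - 840x + 500/3
∇ ∇ D_q f = 3360x^3 - 10080x^2 + 11760x - 5040
S_{3/2} f = -(729/8)x^6 + 3x^2 + 6x - 3/2
E_{2} f = -8x^6 - 96x^5 - 480x^4 - 1280x^3 - (5756/3)x^2 - (4580/3)x - 3001/6
θ f = -48x^6 + (8/3)x^2 + 4x
(S_{3/2} + E_{2} + θ) f = -(1177/8)x^6 - 96x^5 - 480x^4 - 1280x^3 - 1913x^2 - (4550/3)x - 1505/3
((S_{3} + D) + ∇ ∘ ∇ ∘ D_q + (S_{3/2} + E_{2} + θ)) f = -(47833/8)x^6 - 144x^5 - 480x^4 + 2080x^3 - 11981x^2 + 10258x - 33235/6
∇ ((S_{3} + D) + ∇ ∘ ∇ ∘ D_q + (S_{3/2} + E_{2} + θ)) f = -(143499/4)x^5 + (711735/8)x^4 - (240125/2)x^3 + (778935/8)x^2 - (269107/4)x + 245073/8

g(x) = -(143499/4)x^5 + (711735/8)x^4 - (240125/2)x^3 + (778935/8)x^2 - (269107/4)x + 245073/8


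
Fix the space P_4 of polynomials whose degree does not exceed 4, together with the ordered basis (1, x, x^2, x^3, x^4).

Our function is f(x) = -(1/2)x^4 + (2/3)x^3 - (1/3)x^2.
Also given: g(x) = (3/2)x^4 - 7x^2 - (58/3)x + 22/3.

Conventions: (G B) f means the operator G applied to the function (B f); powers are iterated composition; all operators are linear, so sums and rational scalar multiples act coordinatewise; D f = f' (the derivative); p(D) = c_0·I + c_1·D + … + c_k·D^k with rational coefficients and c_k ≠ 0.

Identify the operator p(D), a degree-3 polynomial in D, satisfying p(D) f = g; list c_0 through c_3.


D^0 f = -(1/2)x^4 + (2/3)x^3 - (1/3)x^2
D^1 f = -2x^3 + 2x^2 - (2/3)x
D^2 f = -6x^2 + 4x - 2/3
D^3 f = -12x + 4
matching coefficients of g against c_0 f + c_1 Df + … from the top degree down determines the c_i
solution: c_0 = -3, c_1 = -1, c_2 = 1, c_3 = 2

c_0 = -3, c_1 = -1, c_2 = 1, c_3 = 2


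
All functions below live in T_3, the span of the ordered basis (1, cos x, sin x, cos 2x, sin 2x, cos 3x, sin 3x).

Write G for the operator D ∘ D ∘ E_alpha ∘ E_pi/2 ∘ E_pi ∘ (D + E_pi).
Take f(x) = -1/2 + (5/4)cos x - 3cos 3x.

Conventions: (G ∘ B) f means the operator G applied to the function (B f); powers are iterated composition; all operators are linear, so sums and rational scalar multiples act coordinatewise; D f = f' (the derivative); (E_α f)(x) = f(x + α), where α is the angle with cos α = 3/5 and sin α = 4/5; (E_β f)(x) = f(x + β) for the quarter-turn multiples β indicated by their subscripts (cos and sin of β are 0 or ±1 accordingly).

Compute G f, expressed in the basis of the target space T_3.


the result is g(x) = (1/4)cos x + (7/4)sin x + (2133/25)cos 3x + (81/25)sin 3x

D f = -(5/4)sin x + 9sin 3x
E_pi f = -1/2 - (5/4)cos x + 3cos 3x
(D + E_pi) f = -1/2 - (5/4)cos x - (5/4)sin x + 3cos 3x + 9sin 3x
E_pi (D + E_pi) f = -1/2 + (5/4)cos x + (5/4)sin x - 3cos 3x - 9sin 3x
E_pi/2 E_pi (D + E_pi) f = -1/2 + (5/4)cos x - (5/4)sin x + 9cos 3x - 3sin 3x
E_alpha (E_pi/2 ∘ E_pi) (D + E_pi) f = -1/2 - (1/4)cos x - (7/4)sin x - (237/25)cos 3x - (9/25)sin 3x
D E_alpha (E_pi/2 ∘ E_pi) (D + E_pi) f = -(7/4)cos x + (1/4)sin x - (27/25)cos 3x + (711/25)sin 3x
D D E_alpha (E_pi/2 ∘ E_pi) (D + E_pi) f = (1/4)cos x + (7/4)sin x + (2133/25)cos 3x + (81/25)sin 3x


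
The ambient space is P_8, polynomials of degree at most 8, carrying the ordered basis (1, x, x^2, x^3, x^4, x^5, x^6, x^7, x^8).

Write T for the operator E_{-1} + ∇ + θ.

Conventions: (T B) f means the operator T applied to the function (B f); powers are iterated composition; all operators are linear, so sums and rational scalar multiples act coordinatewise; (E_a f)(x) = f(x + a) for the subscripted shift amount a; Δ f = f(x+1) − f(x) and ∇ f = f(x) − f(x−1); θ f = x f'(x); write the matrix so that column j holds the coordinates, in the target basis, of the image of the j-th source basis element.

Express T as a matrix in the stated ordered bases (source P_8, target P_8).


image of 1: 1
image of x: 2x
image of x^2: 3x^2
image of x^3: 4x^3
image of x^4: 5x^4
image of x^5: 6x^5
image of x^6: 7x^6
image of x^7: 8x^7
image of x^8: 9x^8
each image's coordinates form column j of the matrix

the matrix is [[1, 0, 0, 0, 0, 0, 0, 0, 0]; [0, 2, 0, 0, 0, 0, 0, 0, 0]; [0, 0, 3, 0, 0, 0, 0, 0, 0]; [0, 0, 0, 4, 0, 0, 0, 0, 0]; [0, 0, 0, 0, 5, 0, 0, 0, 0]; [0, 0, 0, 0, 0, 6, 0, 0, 0]; [0, 0, 0, 0, 0, 0, 7, 0, 0]; [0, 0, 0, 0, 0, 0, 0, 8, 0]; [0, 0, 0, 0, 0, 0, 0, 0, 9]] (rows listed top to bottom)


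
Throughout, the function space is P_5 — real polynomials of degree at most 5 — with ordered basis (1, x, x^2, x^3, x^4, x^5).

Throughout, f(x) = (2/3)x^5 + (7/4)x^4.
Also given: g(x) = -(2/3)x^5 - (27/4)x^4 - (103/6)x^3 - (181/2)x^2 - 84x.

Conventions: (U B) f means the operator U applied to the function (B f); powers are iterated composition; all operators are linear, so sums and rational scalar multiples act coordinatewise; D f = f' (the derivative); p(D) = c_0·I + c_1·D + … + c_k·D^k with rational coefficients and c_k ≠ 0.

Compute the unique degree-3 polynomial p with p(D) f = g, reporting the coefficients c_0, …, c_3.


D^0 f = (2/3)x^5 + (7/4)x^4
D^1 f = (10/3)x^4 + 7x^3
D^2 f = (40/3)x^3 + 21x^2
D^3 f = 40x^2 + 42x
matching coefficients of g against c_0 f + c_1 Df + … from the top degree down determines the c_i
solution: c_0 = -1, c_1 = -3/2, c_2 = -1/2, c_3 = -2

c_0 = -1, c_1 = -3/2, c_2 = -1/2, c_3 = -2


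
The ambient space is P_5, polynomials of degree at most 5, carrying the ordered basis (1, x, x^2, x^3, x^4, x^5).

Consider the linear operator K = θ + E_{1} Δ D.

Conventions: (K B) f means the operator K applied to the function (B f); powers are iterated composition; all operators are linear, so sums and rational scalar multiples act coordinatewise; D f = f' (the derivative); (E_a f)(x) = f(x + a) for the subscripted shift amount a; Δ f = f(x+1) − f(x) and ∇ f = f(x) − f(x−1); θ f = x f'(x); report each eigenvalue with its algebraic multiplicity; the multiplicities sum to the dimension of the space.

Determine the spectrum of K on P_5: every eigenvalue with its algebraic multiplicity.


λ = 0 (multiplicity 1), λ = 1 (multiplicity 1), λ = 2 (multiplicity 1), λ = 3 (multiplicity 1), λ = 4 (multiplicity 1), λ = 5 (multiplicity 1)

image of 1: 0
image of x: x
image of x^2: 2x^2 + 2
image of x^3: 3x^3 + 6x + 9
image of x^4: 4x^4 + 12x^2 + 36x + 28
image of x^5: 5x^5 + 20x^3 + 90x^2 + 140x + 75
the matrix is upper triangular; its diagonal is (0, 1, 2, 3, 4, 5)
for a triangular matrix the eigenvalues are the diagonal entries, with algebraic multiplicity their repetition count


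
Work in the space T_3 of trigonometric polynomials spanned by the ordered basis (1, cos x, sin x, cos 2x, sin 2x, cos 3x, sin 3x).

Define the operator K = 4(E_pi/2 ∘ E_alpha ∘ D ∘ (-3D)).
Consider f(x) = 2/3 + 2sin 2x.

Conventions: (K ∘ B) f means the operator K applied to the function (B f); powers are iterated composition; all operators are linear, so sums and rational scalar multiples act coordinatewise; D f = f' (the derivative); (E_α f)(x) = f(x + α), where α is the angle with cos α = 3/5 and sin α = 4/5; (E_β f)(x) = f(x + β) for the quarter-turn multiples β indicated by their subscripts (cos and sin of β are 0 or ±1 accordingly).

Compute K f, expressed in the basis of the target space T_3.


the result is g(x) = -(2304/25)cos 2x + (672/25)sin 2x

D f = 4cos 2x
(-3D) f = -12cos 2x
D (-3D) f = 24sin 2x
E_alpha D (-3D) f = (576/25)cos 2x - (168/25)sin 2x
E_pi/2 E_alpha D (-3D) f = -(576/25)cos 2x + (168/25)sin 2x
(4(E_pi/2 ∘ E_alpha ∘ D ∘ (-3D))) f = -(2304/25)cos 2x + (672/25)sin 2x


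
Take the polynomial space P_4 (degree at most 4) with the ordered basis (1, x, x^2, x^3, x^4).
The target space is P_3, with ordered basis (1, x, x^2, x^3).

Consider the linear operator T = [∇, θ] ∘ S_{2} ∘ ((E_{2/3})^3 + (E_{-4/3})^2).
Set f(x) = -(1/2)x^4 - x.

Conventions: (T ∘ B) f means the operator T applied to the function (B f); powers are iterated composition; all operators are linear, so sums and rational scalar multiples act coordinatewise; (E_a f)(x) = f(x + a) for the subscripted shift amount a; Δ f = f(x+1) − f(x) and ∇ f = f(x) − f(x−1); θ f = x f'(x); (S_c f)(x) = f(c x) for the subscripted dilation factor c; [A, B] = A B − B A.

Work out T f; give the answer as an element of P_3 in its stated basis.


E_{2/3} f = -(1/2)x^4 - (4/3)x^3 - (4/3)x^2 - (43/27)x - 62/81
E_{2/3} E_{2/3} f = -(1/2)x^4 - (8/3)x^3 - (16/3)x^2 - (155/27)x - 236/81
E_{2/3} E_{2/3} E_{2/3} f = -(1/2)x^4 - 4x^3 - 12x^2 - 17x - 10
E_{-4/3} f = -(1/2)x^4 + (8/3)x^3 - (16/3)x^2 + (101/27)x - 20/81
E_{-4/3} E_{-4/3} f = -(1/2)x^4 + (16/3)x^3 - (64/3)x^2 + (997/27)x - 1832/81
((E_{2/3})^3 + (E_{-4/3})^2) f = -x^4 + (4/3)x^3 - (100/3)x^2 + (538/27)x - 2642/81
S_{2} ((E_{2/3})^3 + (E_{-4/3})^2) f = -16x^4 + (32/3)x^3 - (400/3)x^2 + (1076/27)x - 2642/81
θ S_{2} ((E_{2/3})^3 + (E_{-4/3})^2) f = -64x^4 + 32x^3 - (800/3)x^2 + (1076/27)x
∇ θ S_{2} ((E_{2/3})^3 + (E_{-4/3})^2) f = -256x^3 + 480x^2 - (2656/3)x + 10868/27
∇ S_{2} ((E_{2/3})^3 + (E_{-4/3})^2) f = -64x^3 + 128x^2 - (1088/3)x + 5396/27
θ ∇ S_{2} ((E_{2/3})^3 + (E_{-4/3})^2) f = -192x^3 + 256x^2 - (1088/3)x
[∇, θ] S_{2} ((E_{2/3})^3 + (E_{-4/3})^2) f = -64x^3 + 224x^2 - (1568/3)x + 10868/27

the image equals g(x) = -64x^3 + 224x^2 - (1568/3)x + 10868/27


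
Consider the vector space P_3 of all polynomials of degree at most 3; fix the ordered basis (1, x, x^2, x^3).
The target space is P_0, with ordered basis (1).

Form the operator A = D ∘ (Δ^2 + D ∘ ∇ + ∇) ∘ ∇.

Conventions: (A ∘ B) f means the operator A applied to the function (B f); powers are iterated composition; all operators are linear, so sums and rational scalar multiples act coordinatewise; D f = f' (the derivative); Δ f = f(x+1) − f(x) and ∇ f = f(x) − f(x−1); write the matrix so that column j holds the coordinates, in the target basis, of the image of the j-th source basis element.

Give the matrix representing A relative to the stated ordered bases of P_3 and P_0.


the matrix is [[0, 0, 0, 6]] (rows listed top to bottom)

image of 1: 0
image of x: 0
image of x^2: 0
image of x^3: 6
each image's coordinates form column j of the matrix


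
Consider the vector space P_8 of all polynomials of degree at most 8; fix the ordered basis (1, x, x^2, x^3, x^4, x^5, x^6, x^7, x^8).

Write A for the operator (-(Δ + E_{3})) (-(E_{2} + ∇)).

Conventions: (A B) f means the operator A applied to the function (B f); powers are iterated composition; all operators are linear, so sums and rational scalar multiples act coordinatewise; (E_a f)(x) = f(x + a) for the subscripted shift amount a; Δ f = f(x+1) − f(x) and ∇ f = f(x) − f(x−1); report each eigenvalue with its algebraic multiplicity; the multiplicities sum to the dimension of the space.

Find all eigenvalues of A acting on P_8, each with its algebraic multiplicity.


λ = 1 (multiplicity 9)

image of 1: 1
image of x: x + 7
image of x^2: x^2 + 14x + 37
image of x^3: x^3 + 21x^2 + 111x + 163
image of x^4: x^4 + 28x^3 + 222x^2 + 652x + 757
image of x^5: x^5 + 35x^4 + 370x^3 + 1630x^2 + 3785x + 3547
image of x^6: x^6 + 42x^5 + 555x^4 + 3260x^3 + 11355x^2 + 21282x + 16957
image of x^7: x^7 + 49x^6 + 777x^5 + 5705x^4 + 26495x^3 + 74487x^2 + 118699x + 82243
image of x^8: x^8 + 56x^7 + 1036x^6 + 9128x^5 + 52990x^4 + 198632x^3 + 474796x^2 + 657944x + 403237
the matrix is upper triangular; its diagonal is (1, 1, 1, 1, 1, 1, 1, 1, 1)
for a triangular matrix the eigenvalues are the diagonal entries, with algebraic multiplicity their repetition count


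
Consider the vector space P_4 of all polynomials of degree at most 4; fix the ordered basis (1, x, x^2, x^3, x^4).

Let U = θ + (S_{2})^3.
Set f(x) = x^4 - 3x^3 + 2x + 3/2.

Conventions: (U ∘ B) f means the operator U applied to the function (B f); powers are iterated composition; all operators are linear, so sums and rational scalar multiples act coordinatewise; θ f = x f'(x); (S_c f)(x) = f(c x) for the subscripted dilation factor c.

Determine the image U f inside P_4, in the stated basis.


g(x) = 4100x^4 - 1545x^3 + 18x + 3/2

θ f = 4x^4 - 9x^3 + 2x
S_{2} f = 16x^4 - 24x^3 + 4x + 3/2
S_{2} S_{2} f = 256x^4 - 192x^3 + 8x + 3/2
S_{2} S_{2} S_{2} f = 4096x^4 - 1536x^3 + 16x + 3/2
(θ + (S_{2})^3) f = 4100x^4 - 1545x^3 + 18x + 3/2


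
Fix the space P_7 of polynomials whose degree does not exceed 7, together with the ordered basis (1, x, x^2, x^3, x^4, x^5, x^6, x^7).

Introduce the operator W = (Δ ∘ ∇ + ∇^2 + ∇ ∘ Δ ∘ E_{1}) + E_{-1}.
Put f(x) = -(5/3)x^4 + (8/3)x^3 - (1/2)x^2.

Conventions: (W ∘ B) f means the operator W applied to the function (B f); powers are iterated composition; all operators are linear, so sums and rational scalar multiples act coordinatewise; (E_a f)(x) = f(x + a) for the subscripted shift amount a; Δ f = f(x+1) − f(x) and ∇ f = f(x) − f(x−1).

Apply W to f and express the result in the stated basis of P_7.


the result is g(x) = -(5/3)x^4 + (28/3)x^3 - (157/2)x^2 + (191/3)x - 347/6

∇ f = -(20/3)x^3 + 18x^2 - (47/3)x + 29/6
Δ ∇ f = -20x^2 + 16x - 13/3
∇ f = -(20/3)x^3 + 18x^2 - (47/3)x + 29/6
∇ ∇ f = -20x^2 + 56x - 121/3
E_{1} f = -(5/3)x^4 - 4x^3 - (5/2)x^2 + (1/3)x + 1/2
Δ E_{1} f = -(20/3)x^3 - 22x^2 - (71/3)x - 47/6
∇ Δ E_{1} f = -20x^2 - 24x - 25/3
(Δ ∘ ∇ + ∇^2 + ∇ ∘ Δ ∘ E_{1}) f = -60x^2 + 48x - 53
E_{-1} f = -(5/3)x^4 + (28/3)x^3 - (37/2)x^2 + (47/3)x - 29/6
((Δ ∘ ∇ + ∇^2 + ∇ ∘ Δ ∘ E_{1}) + E_{-1}) f = -(5/3)x^4 + (28/3)x^3 - (157/2)x^2 + (191/3)x - 347/6


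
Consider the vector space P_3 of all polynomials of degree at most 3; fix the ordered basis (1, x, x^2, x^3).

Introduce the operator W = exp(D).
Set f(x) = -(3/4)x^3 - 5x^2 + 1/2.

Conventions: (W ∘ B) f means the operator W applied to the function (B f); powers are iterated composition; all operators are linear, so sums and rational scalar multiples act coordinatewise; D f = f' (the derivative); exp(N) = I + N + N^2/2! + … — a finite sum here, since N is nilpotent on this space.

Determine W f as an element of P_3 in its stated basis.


order-1 term: -(9/4)x^2 - 10x
order-2 term: -(9/4)x - 5
order-3 term: -3/4
the series for exp(D) f terminates at order 3
exp(D) f = -(3/4)x^3 - (29/4)x^2 - (49/4)x - 21/4

the image equals g(x) = -(3/4)x^3 - (29/4)x^2 - (49/4)x - 21/4


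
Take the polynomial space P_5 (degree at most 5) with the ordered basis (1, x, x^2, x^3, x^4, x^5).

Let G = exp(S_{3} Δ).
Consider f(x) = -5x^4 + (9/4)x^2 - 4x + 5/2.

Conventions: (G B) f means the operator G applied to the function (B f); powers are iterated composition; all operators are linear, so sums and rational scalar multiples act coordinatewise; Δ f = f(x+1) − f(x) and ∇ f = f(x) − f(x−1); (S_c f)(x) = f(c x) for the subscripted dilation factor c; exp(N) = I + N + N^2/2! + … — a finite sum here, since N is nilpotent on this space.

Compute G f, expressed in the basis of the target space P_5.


g(x) = -5x^4 - 540x^3 - (30231/4)x^2 - (35741/2)x - 15175/2

order-1 term: -540x^3 - 270x^2 - (93/2)x - 27/4
order-2 term: -7290x^2 - 3240x - 1713/4
order-3 term: -14580x - 3510
order-4 term: -3645
the series for exp(S_{3} Δ) f terminates at order 4
exp(S_{3} Δ) f = -5x^4 - 540x^3 - (30231/4)x^2 - (35741/2)x - 15175/2


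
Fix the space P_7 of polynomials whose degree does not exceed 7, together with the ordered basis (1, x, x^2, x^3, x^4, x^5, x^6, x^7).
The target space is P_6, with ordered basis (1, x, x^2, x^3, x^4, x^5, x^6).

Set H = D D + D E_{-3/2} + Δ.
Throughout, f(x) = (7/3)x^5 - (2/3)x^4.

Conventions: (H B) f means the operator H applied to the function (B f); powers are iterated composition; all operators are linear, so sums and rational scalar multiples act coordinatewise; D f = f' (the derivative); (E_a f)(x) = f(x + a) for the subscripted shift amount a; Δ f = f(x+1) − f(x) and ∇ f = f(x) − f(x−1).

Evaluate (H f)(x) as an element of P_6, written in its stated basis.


D f = (35/3)x^4 - (8/3)x^3
D D f = (140/3)x^3 - 8x^2
E_{-3/2} f = (7/3)x^5 - (109/6)x^4 + (113/2)x^3 - (351/4)x^2 + (1089/16)x - 675/32
D E_{-3/2} f = (35/3)x^4 - (218/3)x^3 + (339/2)x^2 - (351/2)x + 1089/16
Δ f = (35/3)x^4 + (62/3)x^3 + (58/3)x^2 + 9x + 5/3
(D D + D E_{-3/2} + Δ) f = (70/3)x^4 - (16/3)x^3 + (1085/6)x^2 - (333/2)x + 3347/48

the result is g(x) = (70/3)x^4 - (16/3)x^3 + (1085/6)x^2 - (333/2)x + 3347/48


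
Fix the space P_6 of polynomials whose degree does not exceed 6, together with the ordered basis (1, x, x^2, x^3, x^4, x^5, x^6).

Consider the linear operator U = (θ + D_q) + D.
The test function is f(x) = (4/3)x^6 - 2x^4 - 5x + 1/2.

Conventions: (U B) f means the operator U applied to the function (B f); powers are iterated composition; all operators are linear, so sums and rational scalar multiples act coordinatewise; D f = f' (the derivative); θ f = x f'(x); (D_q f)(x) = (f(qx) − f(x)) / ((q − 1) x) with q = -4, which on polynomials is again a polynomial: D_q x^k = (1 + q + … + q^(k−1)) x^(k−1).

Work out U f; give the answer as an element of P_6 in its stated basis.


g(x) = 8x^6 - 1084x^5 - 8x^4 + 94x^3 - 5x - 10

θ f = 8x^6 - 8x^4 - 5x
D_q f = -1092x^5 + 102x^3 - 5
(θ + D_q) f = 8x^6 - 1092x^5 - 8x^4 + 102x^3 - 5x - 5
D f = 8x^5 - 8x^3 - 5
((θ + D_q) + D) f = 8x^6 - 1084x^5 - 8x^4 + 94x^3 - 5x - 10


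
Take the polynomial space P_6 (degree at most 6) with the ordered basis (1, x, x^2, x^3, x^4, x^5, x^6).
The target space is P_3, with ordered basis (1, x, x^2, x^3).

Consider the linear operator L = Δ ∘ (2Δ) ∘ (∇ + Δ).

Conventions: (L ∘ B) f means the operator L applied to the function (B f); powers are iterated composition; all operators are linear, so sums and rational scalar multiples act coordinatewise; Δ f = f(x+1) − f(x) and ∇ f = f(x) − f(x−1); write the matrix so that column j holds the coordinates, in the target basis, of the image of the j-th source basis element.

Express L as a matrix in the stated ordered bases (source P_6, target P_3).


image of 1: 0
image of x: 0
image of x^2: 0
image of x^3: 24
image of x^4: 96x + 96
image of x^5: 240x^2 + 480x + 360
image of x^6: 480x^3 + 1440x^2 + 2160x + 1200
each image's coordinates form column j of the matrix

the matrix is [[0, 0, 0, 24, 96, 360, 1200]; [0, 0, 0, 0, 96, 480, 2160]; [0, 0, 0, 0, 0, 240, 1440]; [0, 0, 0, 0, 0, 0, 480]] (rows listed top to bottom)


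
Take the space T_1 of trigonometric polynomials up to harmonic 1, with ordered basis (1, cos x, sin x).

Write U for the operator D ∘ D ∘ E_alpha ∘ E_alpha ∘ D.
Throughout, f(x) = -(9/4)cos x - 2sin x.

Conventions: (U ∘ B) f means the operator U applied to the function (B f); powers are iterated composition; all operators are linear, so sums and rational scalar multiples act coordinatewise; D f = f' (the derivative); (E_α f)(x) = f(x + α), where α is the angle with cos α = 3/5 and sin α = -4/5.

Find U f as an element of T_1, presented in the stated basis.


D f = -2cos x + (9/4)sin x
E_alpha D f = -3cos x - (1/4)sin x
E_alpha (E_alpha ∘ D) f = -(8/5)cos x - (51/20)sin x
D E_alpha (E_alpha ∘ D) f = -(51/20)cos x + (8/5)sin x
D D E_alpha (E_alpha ∘ D) f = (8/5)cos x + (51/20)sin x

g(x) = (8/5)cos x + (51/20)sin x


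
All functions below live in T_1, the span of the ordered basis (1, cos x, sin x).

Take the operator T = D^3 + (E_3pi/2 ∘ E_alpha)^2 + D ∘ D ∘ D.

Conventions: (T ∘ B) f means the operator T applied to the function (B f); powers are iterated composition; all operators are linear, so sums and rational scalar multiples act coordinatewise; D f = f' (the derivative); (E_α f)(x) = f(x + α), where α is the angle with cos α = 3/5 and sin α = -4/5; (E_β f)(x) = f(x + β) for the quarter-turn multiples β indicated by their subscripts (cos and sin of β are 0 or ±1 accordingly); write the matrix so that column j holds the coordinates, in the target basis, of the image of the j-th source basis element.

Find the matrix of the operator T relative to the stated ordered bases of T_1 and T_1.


the matrix is [[1, 0, 0]; [0, 7/25, -26/25]; [0, 26/25, 7/25]] (rows listed top to bottom)

image of 1: 1
image of cos x: (7/25)cos x + (26/25)sin x
image of sin x: -(26/25)cos x + (7/25)sin x
each image's coordinates form column j of the matrix
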